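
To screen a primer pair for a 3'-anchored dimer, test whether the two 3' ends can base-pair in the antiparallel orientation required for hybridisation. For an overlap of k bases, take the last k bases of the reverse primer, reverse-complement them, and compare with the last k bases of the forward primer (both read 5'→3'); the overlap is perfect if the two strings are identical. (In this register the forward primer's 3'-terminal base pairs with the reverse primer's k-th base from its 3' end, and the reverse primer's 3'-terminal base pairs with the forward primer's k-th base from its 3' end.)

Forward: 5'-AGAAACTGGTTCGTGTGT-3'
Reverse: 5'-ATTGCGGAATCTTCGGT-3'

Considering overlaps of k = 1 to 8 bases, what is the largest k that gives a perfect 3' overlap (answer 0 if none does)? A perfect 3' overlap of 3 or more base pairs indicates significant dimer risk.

Longest perfect overlap: 0 complementary base pairs; below the dimer-risk threshold (threshold 3).

Last 8 bases (5'→3') — forward …TCGTGTGT, reverse …TCTTCGGT.
Reverse complement of the reverse primer's last 8 bases: ACCGAAGA; its first k bases are the reverse complement of the reverse primer's last k bases, so a perfect k-base overlap needs the forward primer's last k bases to equal them.
Comparing (forward last k vs required): k=1: T vs A ✗; k=2: GT vs AC ✗; k=3: TGT vs ACC ✗; k=4: GTGT vs ACCG ✗; k=5: TGTGT vs ACCGA ✗; k=6: GTGTGT vs ACCGAA ✗; k=7: CGTGTGT vs ACCGAAG ✗; k=8: TCGTGTGT vs ACCGAAGA ✗.
No overlap length from 1 to 8 is perfect, so the longest perfect 3' overlap is 0.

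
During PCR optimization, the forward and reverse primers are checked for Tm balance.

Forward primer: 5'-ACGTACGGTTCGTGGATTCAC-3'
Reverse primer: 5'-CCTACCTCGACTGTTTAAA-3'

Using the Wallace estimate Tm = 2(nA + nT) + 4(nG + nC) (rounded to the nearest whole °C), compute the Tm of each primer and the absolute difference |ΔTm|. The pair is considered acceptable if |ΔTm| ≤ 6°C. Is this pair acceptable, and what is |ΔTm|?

|ΔTm| = 10°C; the pair is not acceptable.

Forward: A=4 T=6 G=6 C=5 → Tm = 2·10 + 4·11 = 64°C.
Reverse: A=5 T=6 G=2 C=6 → Tm = 2·11 + 4·8 = 54°C.
|ΔTm| = |64 − 54| = 10°C, > 6°C.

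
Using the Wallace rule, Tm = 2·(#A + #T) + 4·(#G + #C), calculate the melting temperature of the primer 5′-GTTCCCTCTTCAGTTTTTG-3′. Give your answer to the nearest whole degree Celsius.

54°C

Base counts: A=1, T=10, G=3, C=5 (length 19).
Tm = 2·(1+10) + 4·(3+5) = 2·11 + 4·8 = 22 + 32 = 54°C.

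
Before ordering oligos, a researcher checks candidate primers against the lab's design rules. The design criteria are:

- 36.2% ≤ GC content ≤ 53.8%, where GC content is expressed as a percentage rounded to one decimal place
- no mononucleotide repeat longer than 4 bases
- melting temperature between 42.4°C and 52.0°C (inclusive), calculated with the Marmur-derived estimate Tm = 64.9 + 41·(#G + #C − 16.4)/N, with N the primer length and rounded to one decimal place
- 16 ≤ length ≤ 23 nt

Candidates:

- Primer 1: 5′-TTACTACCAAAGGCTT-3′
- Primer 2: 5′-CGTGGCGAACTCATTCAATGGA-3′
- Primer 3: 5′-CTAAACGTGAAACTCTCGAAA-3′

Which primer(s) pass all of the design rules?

Primer 1 (16 nt, A=5 T=5 G=2 C=4): GC 6/16 = 37.5% ✓; longest run = 3 ✓; Tm = 64.9 + 41·(6 − 16.4)/16 = 38.3°C, outside 42.4–52.0°C ✗; length 16 ✓ — fails.
Primer 2 (22 nt, A=6 T=5 G=6 C=5): GC 11/22 = 50.0% ✓; longest run = 2 ✓; Tm = 64.9 + 41·(11 − 16.4)/22 = 54.8°C, outside 42.4–52.0°C ✗; length 22 ✓ — fails.
Primer 3 (21 nt, A=9 T=4 G=3 C=5): GC 8/21 = 38.1% ✓; longest run = 3 ✓; Tm = 64.9 + 41·(8 − 16.4)/21 = 48.5°C ✓; length 21 ✓ — passes.

Primer 3 only.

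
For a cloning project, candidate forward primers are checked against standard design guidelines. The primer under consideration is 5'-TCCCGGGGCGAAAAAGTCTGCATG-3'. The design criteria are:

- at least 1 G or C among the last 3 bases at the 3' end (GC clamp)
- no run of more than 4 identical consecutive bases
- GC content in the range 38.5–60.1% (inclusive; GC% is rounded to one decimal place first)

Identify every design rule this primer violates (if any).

Fails: homopolymer run.

Base counts: A=6, T=4, G=8, C=6 (length 24).
GC clamp: 3' end ATG has 1 G/C ✓
homopolymer run: longest run = 5, exceeds 4 ✗
GC content: GC 14/24 = 58.3% ✓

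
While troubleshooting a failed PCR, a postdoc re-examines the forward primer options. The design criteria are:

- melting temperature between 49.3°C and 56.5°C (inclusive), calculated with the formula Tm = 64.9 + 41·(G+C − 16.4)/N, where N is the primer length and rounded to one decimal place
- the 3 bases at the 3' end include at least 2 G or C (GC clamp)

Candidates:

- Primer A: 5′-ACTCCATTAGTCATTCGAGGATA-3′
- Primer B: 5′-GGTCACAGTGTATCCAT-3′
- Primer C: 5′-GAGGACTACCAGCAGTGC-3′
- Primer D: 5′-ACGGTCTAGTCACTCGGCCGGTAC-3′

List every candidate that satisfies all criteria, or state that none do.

Primer A (23 nt, A=7 T=7 G=4 C=5): Tm = 64.9 + 41·(9 − 16.4)/23 = 51.7°C ✓; 3' end ATA has 0 G/C, need ≥2 ✗ — fails.
Primer B (17 nt, A=4 T=5 G=4 C=4): Tm = 64.9 + 41·(8 − 16.4)/17 = 44.6°C, outside 49.3–56.5°C ✗; 3' end CAT has 1 G/C, need ≥2 ✗ — fails.
Primer C (18 nt, A=5 T=2 G=6 C=5): Tm = 64.9 + 41·(11 − 16.4)/18 = 52.6°C ✓; 3' end TGC has 2 G/C ✓ — passes.
Primer D (24 nt, A=4 T=5 G=7 C=8): Tm = 64.9 + 41·(15 − 16.4)/24 = 62.5°C, outside 49.3–56.5°C ✗; 3' end TAC has 1 G/C, need ≥2 ✗ — fails.

Primer C only.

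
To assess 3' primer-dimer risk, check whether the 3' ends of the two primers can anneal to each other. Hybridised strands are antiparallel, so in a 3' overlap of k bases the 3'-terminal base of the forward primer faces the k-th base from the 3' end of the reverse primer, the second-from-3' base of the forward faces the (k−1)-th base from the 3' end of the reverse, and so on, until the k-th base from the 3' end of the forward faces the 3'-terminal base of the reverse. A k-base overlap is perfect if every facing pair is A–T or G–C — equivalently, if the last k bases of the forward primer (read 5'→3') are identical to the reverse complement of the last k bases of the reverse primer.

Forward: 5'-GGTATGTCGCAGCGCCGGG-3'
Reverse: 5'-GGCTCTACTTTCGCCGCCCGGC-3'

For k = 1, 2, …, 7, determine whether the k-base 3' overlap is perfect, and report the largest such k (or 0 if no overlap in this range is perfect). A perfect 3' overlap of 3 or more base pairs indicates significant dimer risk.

Longest perfect overlap: 6 complementary base pairs; significant dimer risk (threshold 3).

Last 7 bases (5'→3') — forward …CGCCGGG, reverse …GCCCGGC.
Reverse complement of the reverse primer's last 7 bases: GCCGGGC; its first k bases are the reverse complement of the reverse primer's last k bases, so a perfect k-base overlap needs the forward primer's last k bases to equal them.
Comparing (forward last k vs required): k=1: G vs G ✓; k=2: GG vs GC ✗; k=3: GGG vs GCC ✗; k=4: CGGG vs GCCG ✗; k=5: CCGGG vs GCCGG ✗; k=6: GCCGGG vs GCCGGG ✓; k=7: CGCCGGG vs GCCGGGC ✗.
Perfect overlaps at k = 1, 6; the largest is 6.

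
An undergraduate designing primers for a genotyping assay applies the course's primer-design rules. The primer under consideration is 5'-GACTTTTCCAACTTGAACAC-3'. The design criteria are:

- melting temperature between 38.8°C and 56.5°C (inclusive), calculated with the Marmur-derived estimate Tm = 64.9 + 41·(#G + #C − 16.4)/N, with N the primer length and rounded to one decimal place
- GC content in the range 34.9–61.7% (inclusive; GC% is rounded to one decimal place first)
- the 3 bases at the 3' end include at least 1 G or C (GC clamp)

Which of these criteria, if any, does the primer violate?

Base counts: A=6, T=6, G=2, C=6 (length 20).
Tm: Tm = 64.9 + 41·(8 − 16.4)/20 = 47.7°C ✓
GC content: GC 8/20 = 40.0% ✓
GC clamp: 3' end CAC has 2 G/C ✓

Meets all criteria.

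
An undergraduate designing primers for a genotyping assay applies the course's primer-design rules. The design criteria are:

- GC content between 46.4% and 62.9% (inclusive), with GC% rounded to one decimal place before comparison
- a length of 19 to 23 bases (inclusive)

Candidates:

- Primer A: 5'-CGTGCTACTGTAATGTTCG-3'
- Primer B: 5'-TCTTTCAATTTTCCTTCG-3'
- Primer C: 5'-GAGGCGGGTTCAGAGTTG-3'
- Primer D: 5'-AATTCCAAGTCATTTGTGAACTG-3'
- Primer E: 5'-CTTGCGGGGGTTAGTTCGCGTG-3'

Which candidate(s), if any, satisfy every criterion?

Primer A (19 nt, A=3 T=7 G=5 C=4): GC 9/19 = 47.4% ✓; length 19 ✓ — passes.
Primer B (18 nt, A=2 T=10 G=1 C=5): GC 6/18 = 33.3%, outside 46.4–62.9% ✗; length 18, outside 19–23 ✗ — fails.
Primer C (18 nt, A=3 T=4 G=9 C=2): GC 11/18 = 61.1% ✓; length 18, outside 19–23 ✗ — fails.
Primer D (23 nt, A=7 T=8 G=4 C=4): GC 8/23 = 34.8%, outside 46.4–62.9% ✗; length 23 ✓ — fails.
Primer E (22 nt, A=1 T=7 G=10 C=4): GC 14/22 = 63.6%, outside 46.4–62.9% ✗; length 22 ✓ — fails.

Primer A only.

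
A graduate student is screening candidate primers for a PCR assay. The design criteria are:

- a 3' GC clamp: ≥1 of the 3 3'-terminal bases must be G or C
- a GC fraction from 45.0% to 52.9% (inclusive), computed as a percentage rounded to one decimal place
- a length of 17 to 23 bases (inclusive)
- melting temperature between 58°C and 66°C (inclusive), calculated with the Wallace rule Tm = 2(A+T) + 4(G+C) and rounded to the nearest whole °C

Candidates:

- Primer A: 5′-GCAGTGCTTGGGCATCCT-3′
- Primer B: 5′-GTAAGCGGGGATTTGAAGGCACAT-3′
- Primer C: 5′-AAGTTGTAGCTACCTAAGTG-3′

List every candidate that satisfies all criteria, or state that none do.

None of the candidates satisfy all criteria.

Primer A (18 nt, A=2 T=5 G=6 C=5): 3' end CCT has 2 G/C ✓; GC 11/18 = 61.1%, outside 45.0–52.9% ✗; length 18 ✓; Tm = 2·7 + 4·11 = 58°C ✓ — fails.
Primer B (24 nt, A=7 T=5 G=9 C=3): 3' end CAT has 1 G/C ✓; GC 12/24 = 50.0% ✓; length 24, outside 17–23 ✗; Tm = 2·12 + 4·12 = 72°C, outside 58–66°C ✗ — fails.
Primer C (20 nt, A=6 T=6 G=5 C=3): 3' end GTG has 2 G/C ✓; GC 8/20 = 40.0%, outside 45.0–52.9% ✗; length 20 ✓; Tm = 2·12 + 4·8 = 56°C, outside 58–66°C ✗ — fails.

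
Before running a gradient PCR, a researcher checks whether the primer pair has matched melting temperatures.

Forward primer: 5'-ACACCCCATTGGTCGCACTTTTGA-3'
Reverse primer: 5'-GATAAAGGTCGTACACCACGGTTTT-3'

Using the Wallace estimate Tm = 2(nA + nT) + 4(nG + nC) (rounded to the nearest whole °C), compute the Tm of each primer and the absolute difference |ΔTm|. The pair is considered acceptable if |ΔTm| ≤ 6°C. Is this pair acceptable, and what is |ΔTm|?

Forward: A=5 T=7 G=4 C=8 → Tm = 2·12 + 4·12 = 72°C.
Reverse: A=7 T=7 G=6 C=5 → Tm = 2·14 + 4·11 = 72°C.
|ΔTm| = |72 − 72| = 0°C, ≤ 6°C.

|ΔTm| = 0°C; the pair is acceptable.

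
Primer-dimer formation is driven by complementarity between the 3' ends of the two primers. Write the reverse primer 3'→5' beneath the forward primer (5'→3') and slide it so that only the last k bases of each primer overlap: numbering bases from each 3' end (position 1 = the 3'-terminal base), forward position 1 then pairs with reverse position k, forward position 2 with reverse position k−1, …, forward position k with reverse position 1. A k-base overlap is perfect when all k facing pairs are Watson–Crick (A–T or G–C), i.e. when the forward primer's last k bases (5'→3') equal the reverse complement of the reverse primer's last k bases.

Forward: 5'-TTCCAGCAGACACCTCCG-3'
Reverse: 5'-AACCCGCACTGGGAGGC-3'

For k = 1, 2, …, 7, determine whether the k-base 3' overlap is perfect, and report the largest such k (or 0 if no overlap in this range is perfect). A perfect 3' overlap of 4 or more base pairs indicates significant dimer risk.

Last 7 bases (5'→3') — forward …ACCTCCG, reverse …GGGAGGC.
Reverse complement of the reverse primer's last 7 bases: GCCTCCC; its first k bases are the reverse complement of the reverse primer's last k bases, so a perfect k-base overlap needs the forward primer's last k bases to equal them.
Comparing (forward last k vs required): k=1: G vs G ✓; k=2: CG vs GC ✗; k=3: CCG vs GCC ✗; k=4: TCCG vs GCCT ✗; k=5: CTCCG vs GCCTC ✗; k=6: CCTCCG vs GCCTCC ✗; k=7: ACCTCCG vs GCCTCCC ✗.
Only k = 1 is perfect, so the longest perfect 3' overlap is 1.

Longest perfect overlap: 1 complementary base pair; below the dimer-risk threshold (threshold 4).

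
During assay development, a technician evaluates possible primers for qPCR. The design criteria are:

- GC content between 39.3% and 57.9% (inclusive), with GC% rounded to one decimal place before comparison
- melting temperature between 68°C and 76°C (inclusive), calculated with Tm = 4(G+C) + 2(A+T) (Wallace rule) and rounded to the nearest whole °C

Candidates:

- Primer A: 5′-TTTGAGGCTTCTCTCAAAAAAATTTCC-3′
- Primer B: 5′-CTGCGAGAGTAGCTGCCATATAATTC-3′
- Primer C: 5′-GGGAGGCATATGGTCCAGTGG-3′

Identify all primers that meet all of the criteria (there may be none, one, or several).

Primer B only.

Primer A (27 nt, A=8 T=10 G=3 C=6): GC 9/27 = 33.3%, outside 39.3–57.9% ✗; Tm = 2·18 + 4·9 = 72°C ✓ — fails.
Primer B (26 nt, A=7 T=7 G=6 C=6): GC 12/26 = 46.2% ✓; Tm = 2·14 + 4·12 = 76°C ✓ — passes.
Primer C (21 nt, A=4 T=4 G=10 C=3): GC 13/21 = 61.9%, outside 39.3–57.9% ✗; Tm = 2·8 + 4·13 = 68°C ✓ — fails.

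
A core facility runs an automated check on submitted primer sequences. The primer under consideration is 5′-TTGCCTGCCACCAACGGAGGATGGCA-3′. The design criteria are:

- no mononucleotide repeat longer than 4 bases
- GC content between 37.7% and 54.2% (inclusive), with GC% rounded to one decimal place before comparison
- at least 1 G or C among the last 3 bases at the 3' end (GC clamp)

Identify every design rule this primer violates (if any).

Fails: GC content.

Base counts: A=6, T=4, G=8, C=8 (length 26).
homopolymer run: longest run = 2 ✓
GC content: GC 16/26 = 61.5%, outside 37.7–54.2% ✗
GC clamp: 3' end GCA has 2 G/C ✓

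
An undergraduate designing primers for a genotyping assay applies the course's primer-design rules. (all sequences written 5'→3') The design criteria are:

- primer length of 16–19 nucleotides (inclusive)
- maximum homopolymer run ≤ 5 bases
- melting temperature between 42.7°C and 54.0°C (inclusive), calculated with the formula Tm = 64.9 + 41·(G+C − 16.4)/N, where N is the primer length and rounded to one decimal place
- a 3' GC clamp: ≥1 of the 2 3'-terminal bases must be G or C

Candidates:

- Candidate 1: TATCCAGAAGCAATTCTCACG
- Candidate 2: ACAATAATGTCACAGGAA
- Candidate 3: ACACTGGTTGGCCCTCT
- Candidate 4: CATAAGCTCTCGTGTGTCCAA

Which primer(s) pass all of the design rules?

Candidate 3 only.

Candidate 1 (21 nt, A=7 T=5 G=3 C=6): length 21, outside 16–19 ✗; longest run = 2 ✓; Tm = 64.9 + 41·(9 − 16.4)/21 = 50.5°C ✓; 3' end CG has 2 G/C ✓ — fails.
Candidate 2 (18 nt, A=9 T=3 G=3 C=3): length 18 ✓; longest run = 2 ✓; Tm = 64.9 + 41·(6 − 16.4)/18 = 41.2°C, outside 42.7–54.0°C ✗; 3' end AA has 0 G/C, need ≥1 ✗ — fails.
Candidate 3 (17 nt, A=2 T=5 G=4 C=6): length 17 ✓; longest run = 3 ✓; Tm = 64.9 + 41·(10 − 16.4)/17 = 49.5°C ✓; 3' end CT has 1 G/C ✓ — passes.
Candidate 4 (21 nt, A=5 T=6 G=4 C=6): length 21, outside 16–19 ✗; longest run = 2 ✓; Tm = 64.9 + 41·(10 − 16.4)/21 = 52.4°C ✓; 3' end AA has 0 G/C, need ≥1 ✗ — fails.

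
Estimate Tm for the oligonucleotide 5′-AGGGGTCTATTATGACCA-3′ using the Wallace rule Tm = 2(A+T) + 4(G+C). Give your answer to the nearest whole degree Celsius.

52°C

Base counts: A=5, T=5, G=5, C=3 (length 18).
Tm = 2·(5+5) + 4·(5+3) = 2·10 + 4·8 = 20 + 32 = 52°C.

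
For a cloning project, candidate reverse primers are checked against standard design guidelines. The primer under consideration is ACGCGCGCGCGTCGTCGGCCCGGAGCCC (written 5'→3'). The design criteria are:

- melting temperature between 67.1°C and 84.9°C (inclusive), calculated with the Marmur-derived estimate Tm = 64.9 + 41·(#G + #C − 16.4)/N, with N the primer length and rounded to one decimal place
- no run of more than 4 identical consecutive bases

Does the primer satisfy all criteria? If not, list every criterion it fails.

Base counts: A=2, T=2, G=11, C=13 (length 28).
Tm: Tm = 64.9 + 41·(24 − 16.4)/28 = 76.0°C ✓
homopolymer run: longest run = 3 ✓

Meets all criteria.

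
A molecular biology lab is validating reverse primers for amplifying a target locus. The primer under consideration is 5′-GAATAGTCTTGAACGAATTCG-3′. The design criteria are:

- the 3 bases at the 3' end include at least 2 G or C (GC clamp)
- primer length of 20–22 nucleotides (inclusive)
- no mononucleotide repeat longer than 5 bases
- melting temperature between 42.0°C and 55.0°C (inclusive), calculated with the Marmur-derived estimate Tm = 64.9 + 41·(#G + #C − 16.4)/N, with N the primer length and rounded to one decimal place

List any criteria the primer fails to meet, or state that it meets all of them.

Meets all criteria.

Base counts: A=7, T=6, G=5, C=3 (length 21).
GC clamp: 3' end TCG has 2 G/C ✓
length: length 21 ✓
homopolymer run: longest run = 2 ✓
Tm: Tm = 64.9 + 41·(8 − 16.4)/21 = 48.5°C ✓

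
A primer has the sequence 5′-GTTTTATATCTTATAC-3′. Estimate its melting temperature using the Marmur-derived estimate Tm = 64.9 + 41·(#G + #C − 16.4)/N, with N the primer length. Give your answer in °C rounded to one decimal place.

30.6°C

Base counts: A=4, T=9, G=1, C=2; G+C = 3, N = 16.
Tm = 64.9 + 41·(3 − 16.4)/16 = 64.9 + -549.40/16 = 30.6°C.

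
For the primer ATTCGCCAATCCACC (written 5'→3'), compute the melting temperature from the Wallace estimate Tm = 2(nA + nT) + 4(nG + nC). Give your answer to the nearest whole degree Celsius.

46°C

Base counts: A=4, T=3, G=1, C=7 (length 15).
Tm = 2·(4+3) + 4·(1+7) = 2·7 + 4·8 = 14 + 32 = 46°C.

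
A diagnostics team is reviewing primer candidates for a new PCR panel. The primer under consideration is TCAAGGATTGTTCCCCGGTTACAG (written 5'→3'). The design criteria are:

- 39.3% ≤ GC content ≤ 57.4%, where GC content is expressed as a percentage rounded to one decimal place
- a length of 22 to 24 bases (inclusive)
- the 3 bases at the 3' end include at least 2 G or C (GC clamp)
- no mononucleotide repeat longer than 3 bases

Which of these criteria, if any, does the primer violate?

Base counts: A=5, T=7, G=6, C=6 (length 24).
GC content: GC 12/24 = 50.0% ✓
length: length 24 ✓
GC clamp: 3' end CAG has 2 G/C ✓
homopolymer run: longest run = 4, exceeds 3 ✗

Fails: homopolymer run.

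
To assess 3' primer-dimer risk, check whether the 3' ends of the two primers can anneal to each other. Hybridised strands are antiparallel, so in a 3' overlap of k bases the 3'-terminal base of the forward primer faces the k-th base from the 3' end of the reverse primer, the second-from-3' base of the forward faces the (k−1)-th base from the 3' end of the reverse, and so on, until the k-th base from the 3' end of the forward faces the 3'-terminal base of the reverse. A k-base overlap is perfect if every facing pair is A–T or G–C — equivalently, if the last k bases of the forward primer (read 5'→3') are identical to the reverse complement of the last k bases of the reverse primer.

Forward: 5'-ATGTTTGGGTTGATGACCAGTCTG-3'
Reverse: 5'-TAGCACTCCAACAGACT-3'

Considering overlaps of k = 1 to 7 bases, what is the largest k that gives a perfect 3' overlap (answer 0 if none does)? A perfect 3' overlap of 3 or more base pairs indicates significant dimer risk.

Last 7 bases (5'→3') — forward …CAGTCTG, reverse …ACAGACT.
Reverse complement of the reverse primer's last 7 bases: AGTCTGT; its first k bases are the reverse complement of the reverse primer's last k bases, so a perfect k-base overlap needs the forward primer's last k bases to equal them.
Comparing (forward last k vs required): k=1: G vs A ✗; k=2: TG vs AG ✗; k=3: CTG vs AGT ✗; k=4: TCTG vs AGTC ✗; k=5: GTCTG vs AGTCT ✗; k=6: AGTCTG vs AGTCTG ✓; k=7: CAGTCTG vs AGTCTGT ✗.
Only k = 6 is perfect, so the longest perfect 3' overlap is 6.

Longest perfect overlap: 6 complementary base pairs; significant dimer risk (threshold 3).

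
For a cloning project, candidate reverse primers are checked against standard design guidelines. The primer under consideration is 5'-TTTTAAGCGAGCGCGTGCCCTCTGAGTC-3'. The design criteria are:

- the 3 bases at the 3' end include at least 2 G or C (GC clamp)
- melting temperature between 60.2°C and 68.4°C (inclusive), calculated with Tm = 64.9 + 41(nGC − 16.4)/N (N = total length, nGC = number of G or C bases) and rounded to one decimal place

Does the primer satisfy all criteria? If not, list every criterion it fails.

Meets all criteria.

Base counts: A=4, T=8, G=8, C=8 (length 28).
GC clamp: 3' end GTC has 2 G/C ✓
Tm: Tm = 64.9 + 41·(16 − 16.4)/28 = 64.3°C ✓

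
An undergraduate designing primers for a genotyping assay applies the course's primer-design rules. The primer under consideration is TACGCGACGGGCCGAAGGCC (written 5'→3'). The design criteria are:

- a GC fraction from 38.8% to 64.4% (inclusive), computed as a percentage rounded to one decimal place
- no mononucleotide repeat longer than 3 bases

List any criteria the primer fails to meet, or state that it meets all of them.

Fails: GC content.

Base counts: A=4, T=1, G=8, C=7 (length 20).
GC content: GC 15/20 = 75.0%, outside 38.8–64.4% ✗
homopolymer run: longest run = 3 ✓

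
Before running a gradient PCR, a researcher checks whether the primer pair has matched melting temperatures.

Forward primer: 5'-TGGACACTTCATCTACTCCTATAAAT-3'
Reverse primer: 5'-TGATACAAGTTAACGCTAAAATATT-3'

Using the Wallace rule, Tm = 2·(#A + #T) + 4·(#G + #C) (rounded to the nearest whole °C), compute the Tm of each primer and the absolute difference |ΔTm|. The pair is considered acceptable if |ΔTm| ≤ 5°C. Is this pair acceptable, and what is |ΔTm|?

Forward: A=8 T=9 G=2 C=7 → Tm = 2·17 + 4·9 = 70°C.
Reverse: A=11 T=8 G=3 C=3 → Tm = 2·19 + 4·6 = 62°C.
|ΔTm| = |70 − 62| = 8°C, > 5°C.

|ΔTm| = 8°C; the pair is not acceptable.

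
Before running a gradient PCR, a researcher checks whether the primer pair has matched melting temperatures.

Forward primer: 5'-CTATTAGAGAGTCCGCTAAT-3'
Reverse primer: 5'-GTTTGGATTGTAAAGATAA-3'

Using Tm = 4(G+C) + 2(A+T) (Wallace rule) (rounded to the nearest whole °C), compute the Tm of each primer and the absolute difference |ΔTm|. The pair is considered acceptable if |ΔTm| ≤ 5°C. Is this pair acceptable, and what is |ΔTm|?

|ΔTm| = 8°C; the pair is not acceptable.

Forward: A=6 T=6 G=4 C=4 → Tm = 2·12 + 4·8 = 56°C.
Reverse: A=7 T=7 G=5 C=0 → Tm = 2·14 + 4·5 = 48°C.
|ΔTm| = |56 − 48| = 8°C, > 5°C.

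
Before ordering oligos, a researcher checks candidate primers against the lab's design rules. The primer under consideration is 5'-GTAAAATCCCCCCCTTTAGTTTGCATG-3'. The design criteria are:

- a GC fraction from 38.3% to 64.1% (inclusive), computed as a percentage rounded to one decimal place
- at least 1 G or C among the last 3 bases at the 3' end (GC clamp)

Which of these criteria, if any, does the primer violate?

Base counts: A=6, T=9, G=4, C=8 (length 27).
GC content: GC 12/27 = 44.4% ✓
GC clamp: 3' end ATG has 1 G/C ✓

Meets all criteria.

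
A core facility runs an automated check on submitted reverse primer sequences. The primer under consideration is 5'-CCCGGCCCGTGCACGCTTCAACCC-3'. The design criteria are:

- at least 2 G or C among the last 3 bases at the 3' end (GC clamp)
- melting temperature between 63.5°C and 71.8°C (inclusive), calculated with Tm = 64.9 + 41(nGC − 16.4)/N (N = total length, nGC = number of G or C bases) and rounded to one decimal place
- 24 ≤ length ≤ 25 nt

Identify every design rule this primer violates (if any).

Meets all criteria.

Base counts: A=3, T=3, G=5, C=13 (length 24).
GC clamp: 3' end CCC has 3 G/C ✓
Tm: Tm = 64.9 + 41·(18 − 16.4)/24 = 67.6°C ✓
length: length 24 ✓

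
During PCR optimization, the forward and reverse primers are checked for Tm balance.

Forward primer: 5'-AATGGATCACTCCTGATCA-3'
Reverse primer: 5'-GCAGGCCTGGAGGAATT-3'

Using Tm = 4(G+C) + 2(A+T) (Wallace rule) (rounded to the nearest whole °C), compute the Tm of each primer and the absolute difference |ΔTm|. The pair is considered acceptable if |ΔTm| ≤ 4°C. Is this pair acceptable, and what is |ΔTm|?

|ΔTm| = 0°C; the pair is acceptable.

Forward: A=6 T=5 G=3 C=5 → Tm = 2·11 + 4·8 = 54°C.
Reverse: A=4 T=3 G=7 C=3 → Tm = 2·7 + 4·10 = 54°C.
|ΔTm| = |54 − 54| = 0°C, ≤ 4°C.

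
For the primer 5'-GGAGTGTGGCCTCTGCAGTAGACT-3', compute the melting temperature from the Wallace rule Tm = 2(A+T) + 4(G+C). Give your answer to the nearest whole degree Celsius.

76°C

Base counts: A=4, T=6, G=9, C=5 (length 24).
Tm = 2·(4+6) + 4·(9+5) = 2·10 + 4·14 = 20 + 56 = 76°C.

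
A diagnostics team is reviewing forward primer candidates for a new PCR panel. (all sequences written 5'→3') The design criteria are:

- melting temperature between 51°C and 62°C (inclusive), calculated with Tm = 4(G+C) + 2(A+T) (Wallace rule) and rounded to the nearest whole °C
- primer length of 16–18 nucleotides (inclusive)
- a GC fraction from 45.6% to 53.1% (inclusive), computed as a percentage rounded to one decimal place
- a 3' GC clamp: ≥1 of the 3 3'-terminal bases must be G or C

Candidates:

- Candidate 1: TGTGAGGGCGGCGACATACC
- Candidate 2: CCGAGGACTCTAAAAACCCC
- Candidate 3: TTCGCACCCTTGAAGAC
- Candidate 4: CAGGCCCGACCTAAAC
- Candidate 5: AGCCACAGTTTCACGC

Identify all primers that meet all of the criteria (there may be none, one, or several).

Candidate 3 only.

Candidate 1 (20 nt, A=4 T=3 G=8 C=5): Tm = 2·7 + 4·13 = 66°C, outside 51–62°C ✗; length 20, outside 16–18 ✗; GC 13/20 = 65.0%, outside 45.6–53.1% ✗; 3' end ACC has 2 G/C ✓ — fails.
Candidate 2 (20 nt, A=7 T=2 G=3 C=8): Tm = 2·9 + 4·11 = 62°C ✓; length 20, outside 16–18 ✗; GC 11/20 = 55.0%, outside 45.6–53.1% ✗; 3' end CCC has 3 G/C ✓ — fails.
Candidate 3 (17 nt, A=4 T=4 G=3 C=6): Tm = 2·8 + 4·9 = 52°C ✓; length 17 ✓; GC 9/17 = 52.9% ✓; 3' end GAC has 2 G/C ✓ — passes.
Candidate 4 (16 nt, A=5 T=1 G=3 C=7): Tm = 2·6 + 4·10 = 52°C ✓; length 16 ✓; GC 10/16 = 62.5%, outside 45.6–53.1% ✗; 3' end AAC has 1 G/C ✓ — fails.
Candidate 5 (16 nt, A=4 T=3 G=3 C=6): Tm = 2·7 + 4·9 = 50°C, outside 51–62°C ✗; length 16 ✓; GC 9/16 = 56.3%, outside 45.6–53.1% ✗; 3' end CGC has 3 G/C ✓ — fails.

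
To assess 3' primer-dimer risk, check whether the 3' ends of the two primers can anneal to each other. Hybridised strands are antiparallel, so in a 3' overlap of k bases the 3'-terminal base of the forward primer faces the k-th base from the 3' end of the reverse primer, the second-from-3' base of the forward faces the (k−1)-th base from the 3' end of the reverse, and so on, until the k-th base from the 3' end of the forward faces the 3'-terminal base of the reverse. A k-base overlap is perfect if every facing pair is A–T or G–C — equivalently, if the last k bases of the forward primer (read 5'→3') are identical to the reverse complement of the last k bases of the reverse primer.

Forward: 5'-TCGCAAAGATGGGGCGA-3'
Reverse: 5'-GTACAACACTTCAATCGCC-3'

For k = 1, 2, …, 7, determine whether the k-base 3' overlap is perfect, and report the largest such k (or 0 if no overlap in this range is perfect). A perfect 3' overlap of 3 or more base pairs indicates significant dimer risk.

Longest perfect overlap: 5 complementary base pairs; significant dimer risk (threshold 3).

Last 7 bases (5'→3') — forward …GGGGCGA, reverse …AATCGCC.
Reverse complement of the reverse primer's last 7 bases: GGCGATT; its first k bases are the reverse complement of the reverse primer's last k bases, so a perfect k-base overlap needs the forward primer's last k bases to equal them.
Comparing (forward last k vs required): k=1: A vs G ✗; k=2: GA vs GG ✗; k=3: CGA vs GGC ✗; k=4: GCGA vs GGCG ✗; k=5: GGCGA vs GGCGA ✓; k=6: GGGCGA vs GGCGAT ✗; k=7: GGGGCGA vs GGCGATT ✗.
Only k = 5 is perfect, so the longest perfect 3' overlap is 5.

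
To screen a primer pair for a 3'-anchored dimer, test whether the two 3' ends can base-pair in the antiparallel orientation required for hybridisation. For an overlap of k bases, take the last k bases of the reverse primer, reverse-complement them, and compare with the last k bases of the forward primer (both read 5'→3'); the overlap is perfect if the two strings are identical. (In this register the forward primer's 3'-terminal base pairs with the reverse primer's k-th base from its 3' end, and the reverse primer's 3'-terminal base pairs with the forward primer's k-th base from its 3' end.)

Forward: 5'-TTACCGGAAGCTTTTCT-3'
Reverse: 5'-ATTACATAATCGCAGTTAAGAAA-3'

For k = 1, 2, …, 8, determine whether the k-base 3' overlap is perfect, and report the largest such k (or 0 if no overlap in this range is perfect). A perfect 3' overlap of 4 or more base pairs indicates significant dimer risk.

Longest perfect overlap: 5 complementary base pairs; significant dimer risk (threshold 4).

Last 8 bases (5'→3') — forward …GCTTTTCT, reverse …TTAAGAAA.
Reverse complement of the reverse primer's last 8 bases: TTTCTTAA; its first k bases are the reverse complement of the reverse primer's last k bases, so a perfect k-base overlap needs the forward primer's last k bases to equal them.
Comparing (forward last k vs required): k=1: T vs T ✓; k=2: CT vs TT ✗; k=3: TCT vs TTT ✗; k=4: TTCT vs TTTC ✗; k=5: TTTCT vs TTTCT ✓; k=6: TTTTCT vs TTTCTT ✗; k=7: CTTTTCT vs TTTCTTA ✗; k=8: GCTTTTCT vs TTTCTTAA ✗.
Perfect overlaps at k = 1, 5; the largest is 5.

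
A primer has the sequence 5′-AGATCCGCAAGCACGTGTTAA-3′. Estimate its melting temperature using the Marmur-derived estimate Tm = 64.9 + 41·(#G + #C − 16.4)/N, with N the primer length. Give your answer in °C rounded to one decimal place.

52.4°C

Base counts: A=7, T=4, G=5, C=5; G+C = 10, N = 21.
Tm = 64.9 + 41·(10 − 16.4)/21 = 64.9 + -262.40/21 = 52.4°C.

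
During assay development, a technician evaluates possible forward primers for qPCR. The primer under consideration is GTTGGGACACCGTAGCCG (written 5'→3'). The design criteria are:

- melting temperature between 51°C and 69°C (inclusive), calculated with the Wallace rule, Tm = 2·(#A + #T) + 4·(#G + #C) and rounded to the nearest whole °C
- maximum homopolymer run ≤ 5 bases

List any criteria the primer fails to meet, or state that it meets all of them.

Meets all criteria.

Base counts: A=3, T=3, G=7, C=5 (length 18).
Tm: Tm = 2·6 + 4·12 = 60°C ✓
homopolymer run: longest run = 3 ✓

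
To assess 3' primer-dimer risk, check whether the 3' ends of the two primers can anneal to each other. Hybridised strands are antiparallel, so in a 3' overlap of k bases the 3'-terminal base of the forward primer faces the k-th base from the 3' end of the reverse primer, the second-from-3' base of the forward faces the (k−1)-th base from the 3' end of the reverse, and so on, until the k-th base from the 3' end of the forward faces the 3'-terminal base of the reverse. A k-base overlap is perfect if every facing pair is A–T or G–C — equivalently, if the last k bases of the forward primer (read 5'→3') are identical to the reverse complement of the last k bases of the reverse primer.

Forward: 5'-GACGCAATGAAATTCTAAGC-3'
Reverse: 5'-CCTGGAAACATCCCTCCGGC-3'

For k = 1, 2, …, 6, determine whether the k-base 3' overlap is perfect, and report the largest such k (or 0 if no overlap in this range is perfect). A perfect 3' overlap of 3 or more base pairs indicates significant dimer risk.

Last 6 bases (5'→3') — forward …CTAAGC, reverse …TCCGGC.
Reverse complement of the reverse primer's last 6 bases: GCCGGA; its first k bases are the reverse complement of the reverse primer's last k bases, so a perfect k-base overlap needs the forward primer's last k bases to equal them.
Comparing (forward last k vs required): k=1: C vs G ✗; k=2: GC vs GC ✓; k=3: AGC vs GCC ✗; k=4: AAGC vs GCCG ✗; k=5: TAAGC vs GCCGG ✗; k=6: CTAAGC vs GCCGGA ✗.
Only k = 2 is perfect, so the longest perfect 3' overlap is 2.

Longest perfect overlap: 2 complementary base pairs; below the dimer-risk threshold (threshold 3).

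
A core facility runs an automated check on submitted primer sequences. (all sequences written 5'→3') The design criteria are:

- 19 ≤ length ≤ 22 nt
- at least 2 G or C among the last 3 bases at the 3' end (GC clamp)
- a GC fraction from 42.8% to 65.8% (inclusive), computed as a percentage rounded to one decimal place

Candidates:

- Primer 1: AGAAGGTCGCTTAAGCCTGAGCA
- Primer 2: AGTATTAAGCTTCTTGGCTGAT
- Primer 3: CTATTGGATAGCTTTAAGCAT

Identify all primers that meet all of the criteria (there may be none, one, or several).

Primer 1 (23 nt, A=7 T=4 G=7 C=5): length 23, outside 19–22 ✗; 3' end GCA has 2 G/C ✓; GC 12/23 = 52.2% ✓ — fails.
Primer 2 (22 nt, A=5 T=9 G=5 C=3): length 22 ✓; 3' end GAT has 1 G/C, need ≥2 ✗; GC 8/22 = 36.4%, outside 42.8–65.8% ✗ — fails.
Primer 3 (21 nt, A=6 T=8 G=4 C=3): length 21 ✓; 3' end CAT has 1 G/C, need ≥2 ✗; GC 7/21 = 33.3%, outside 42.8–65.8% ✗ — fails.

None of the candidates satisfy all criteria.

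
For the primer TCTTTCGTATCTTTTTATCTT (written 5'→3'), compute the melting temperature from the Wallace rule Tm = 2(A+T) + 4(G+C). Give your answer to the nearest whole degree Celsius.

Base counts: A=2, T=14, G=1, C=4 (length 21).
Tm = 2·(2+14) + 4·(1+4) = 2·16 + 4·5 = 32 + 20 = 52°C.

52°C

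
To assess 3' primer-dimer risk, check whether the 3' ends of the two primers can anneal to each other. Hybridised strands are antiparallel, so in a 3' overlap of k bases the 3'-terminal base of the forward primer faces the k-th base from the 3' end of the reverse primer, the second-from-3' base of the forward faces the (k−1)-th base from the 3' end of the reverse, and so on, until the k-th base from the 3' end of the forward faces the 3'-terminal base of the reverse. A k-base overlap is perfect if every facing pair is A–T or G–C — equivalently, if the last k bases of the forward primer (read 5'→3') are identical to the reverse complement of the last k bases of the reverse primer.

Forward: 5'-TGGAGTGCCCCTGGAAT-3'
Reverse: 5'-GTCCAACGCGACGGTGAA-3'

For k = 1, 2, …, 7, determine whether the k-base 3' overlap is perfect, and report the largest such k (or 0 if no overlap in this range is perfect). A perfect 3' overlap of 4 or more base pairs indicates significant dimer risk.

Longest perfect overlap: 1 complementary base pair; below the dimer-risk threshold (threshold 4).

Last 7 bases (5'→3') — forward …CTGGAAT, reverse …CGGTGAA.
Reverse complement of the reverse primer's last 7 bases: TTCACCG; its first k bases are the reverse complement of the reverse primer's last k bases, so a perfect k-base overlap needs the forward primer's last k bases to equal them.
Comparing (forward last k vs required): k=1: T vs T ✓; k=2: AT vs TT ✗; k=3: AAT vs TTC ✗; k=4: GAAT vs TTCA ✗; k=5: GGAAT vs TTCAC ✗; k=6: TGGAAT vs TTCACC ✗; k=7: CTGGAAT vs TTCACCG ✗.
Only k = 1 is perfect, so the longest perfect 3' overlap is 1.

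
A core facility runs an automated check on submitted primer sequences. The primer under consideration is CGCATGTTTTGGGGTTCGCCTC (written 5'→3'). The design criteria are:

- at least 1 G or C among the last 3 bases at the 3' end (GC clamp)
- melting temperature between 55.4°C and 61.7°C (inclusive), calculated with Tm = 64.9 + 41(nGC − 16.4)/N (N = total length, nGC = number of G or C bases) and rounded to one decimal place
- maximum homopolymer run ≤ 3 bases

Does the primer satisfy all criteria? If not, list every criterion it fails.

Fails: homopolymer run.

Base counts: A=1, T=8, G=7, C=6 (length 22).
GC clamp: 3' end CTC has 2 G/C ✓
Tm: Tm = 64.9 + 41·(13 − 16.4)/22 = 58.6°C ✓
homopolymer run: longest run = 4, exceeds 3 ✗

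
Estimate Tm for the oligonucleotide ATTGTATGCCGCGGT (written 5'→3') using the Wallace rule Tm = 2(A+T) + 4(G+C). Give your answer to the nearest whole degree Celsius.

Base counts: A=2, T=5, G=5, C=3 (length 15).
Tm = 2·(2+5) + 4·(5+3) = 2·7 + 4·8 = 14 + 32 = 46°C.

46°C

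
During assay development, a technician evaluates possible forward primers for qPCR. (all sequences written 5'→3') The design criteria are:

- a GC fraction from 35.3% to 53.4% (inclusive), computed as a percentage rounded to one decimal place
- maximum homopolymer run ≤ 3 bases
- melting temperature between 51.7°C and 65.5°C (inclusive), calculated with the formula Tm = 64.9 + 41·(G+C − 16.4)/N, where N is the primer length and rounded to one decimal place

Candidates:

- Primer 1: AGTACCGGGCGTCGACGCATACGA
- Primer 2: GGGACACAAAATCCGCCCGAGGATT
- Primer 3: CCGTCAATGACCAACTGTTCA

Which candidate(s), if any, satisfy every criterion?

Primer 1 (24 nt, A=6 T=3 G=8 C=7): GC 15/24 = 62.5%, outside 35.3–53.4% ✗; longest run = 3 ✓; Tm = 64.9 + 41·(15 − 16.4)/24 = 62.5°C ✓ — fails.
Primer 2 (25 nt, A=8 T=3 G=7 C=7): GC 14/25 = 56.0%, outside 35.3–53.4% ✗; longest run = 4, exceeds 3 ✗; Tm = 64.9 + 41·(14 − 16.4)/25 = 61.0°C ✓ — fails.
Primer 3 (21 nt, A=6 T=5 G=3 C=7): GC 10/21 = 47.6% ✓; longest run = 2 ✓; Tm = 64.9 + 41·(10 − 16.4)/21 = 52.4°C ✓ — passes.

Primer 3 only.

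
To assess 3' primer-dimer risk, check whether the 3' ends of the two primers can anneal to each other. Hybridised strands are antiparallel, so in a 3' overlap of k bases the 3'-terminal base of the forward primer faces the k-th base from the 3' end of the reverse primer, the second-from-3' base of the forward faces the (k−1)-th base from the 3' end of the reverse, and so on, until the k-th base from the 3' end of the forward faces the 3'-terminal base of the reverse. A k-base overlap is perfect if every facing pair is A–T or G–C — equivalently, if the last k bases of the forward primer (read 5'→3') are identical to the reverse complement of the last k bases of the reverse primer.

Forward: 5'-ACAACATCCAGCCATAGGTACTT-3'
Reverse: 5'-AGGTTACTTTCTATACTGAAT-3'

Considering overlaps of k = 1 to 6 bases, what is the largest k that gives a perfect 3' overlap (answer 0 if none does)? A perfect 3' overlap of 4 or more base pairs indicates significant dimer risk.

Longest perfect overlap: 0 complementary base pairs; below the dimer-risk threshold (threshold 4).

Last 6 bases (5'→3') — forward …GTACTT, reverse …CTGAAT.
Reverse complement of the reverse primer's last 6 bases: ATTCAG; its first k bases are the reverse complement of the reverse primer's last k bases, so a perfect k-base overlap needs the forward primer's last k bases to equal them.
Comparing (forward last k vs required): k=1: T vs A ✗; k=2: TT vs AT ✗; k=3: CTT vs ATT ✗; k=4: ACTT vs ATTC ✗; k=5: TACTT vs ATTCA ✗; k=6: GTACTT vs ATTCAG ✗.
No overlap length from 1 to 6 is perfect, so the longest perfect 3' overlap is 0.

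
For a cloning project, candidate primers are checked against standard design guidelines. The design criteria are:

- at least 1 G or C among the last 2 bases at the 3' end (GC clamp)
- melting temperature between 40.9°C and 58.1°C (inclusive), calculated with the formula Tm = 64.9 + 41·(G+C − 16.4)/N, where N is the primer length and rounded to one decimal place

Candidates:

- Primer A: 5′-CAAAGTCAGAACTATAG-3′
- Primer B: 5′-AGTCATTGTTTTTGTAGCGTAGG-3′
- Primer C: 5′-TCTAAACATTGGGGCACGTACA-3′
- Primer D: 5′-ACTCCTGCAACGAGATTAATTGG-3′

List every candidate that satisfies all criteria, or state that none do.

Primer B, Primer C and Primer D.

Primer A (17 nt, A=8 T=3 G=3 C=3): 3' end AG has 1 G/C ✓; Tm = 64.9 + 41·(6 − 16.4)/17 = 39.8°C, outside 40.9–58.1°C ✗ — fails.
Primer B (23 nt, A=4 T=10 G=7 C=2): 3' end GG has 2 G/C ✓; Tm = 64.9 + 41·(9 − 16.4)/23 = 51.7°C ✓ — passes.
Primer C (22 nt, A=7 T=5 G=5 C=5): 3' end CA has 1 G/C ✓; Tm = 64.9 + 41·(10 − 16.4)/22 = 53.0°C ✓ — passes.
Primer D (23 nt, A=7 T=6 G=5 C=5): 3' end GG has 2 G/C ✓; Tm = 64.9 + 41·(10 − 16.4)/23 = 53.5°C ✓ — passes.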